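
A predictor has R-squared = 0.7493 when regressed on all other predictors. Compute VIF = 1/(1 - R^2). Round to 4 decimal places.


Denominator: 1 - 0.7493 = 0.2507.
VIF = 1 / 0.2507 = 3.9888.

3.9888


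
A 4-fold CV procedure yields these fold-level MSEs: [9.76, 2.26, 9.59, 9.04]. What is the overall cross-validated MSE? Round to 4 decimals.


Sum of fold MSEs = 30.6500.
Average = 30.6500 / 4 = 7.6625.

7.6625


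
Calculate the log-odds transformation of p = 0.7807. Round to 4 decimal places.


Compute the odds: 0.7807/0.2193 = 3.5600.
Take the natural log: ln(3.5600) = 1.2698.

1.2698


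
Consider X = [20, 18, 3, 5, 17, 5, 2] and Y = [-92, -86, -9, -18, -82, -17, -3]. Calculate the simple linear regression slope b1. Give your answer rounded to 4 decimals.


First compute the means: xbar = 10.0000, ybar = -43.8571.
Then S_xx = sum((xi - xbar)^2) = 376.0000.
S_xy = sum((xi - xbar)(yi - ybar)) = -1920.0000.
b1 = S_xy / S_xx = -1920.0000 / 376.0000 = -5.1064.

-5.1064


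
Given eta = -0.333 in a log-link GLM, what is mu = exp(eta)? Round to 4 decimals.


Apply the inverse link:
mu = e^-0.333 = 0.7168.

0.7168


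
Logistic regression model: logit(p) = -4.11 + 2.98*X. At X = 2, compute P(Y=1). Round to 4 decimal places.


Compute z = -4.11 + (2.98)(2) = 1.8500.
exp(-z) = 0.1572.
P = 1/(1 + 0.1572) = 0.8641.

0.8641


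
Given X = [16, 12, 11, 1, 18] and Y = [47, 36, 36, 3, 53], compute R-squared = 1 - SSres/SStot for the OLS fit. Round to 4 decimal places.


The fitted line is Y = 1.0439 + 2.9273*X.
SSres = 9.8834, SStot = 1494.0000.
R^2 = 1 - SSres/SStot = 0.9934.

0.9934


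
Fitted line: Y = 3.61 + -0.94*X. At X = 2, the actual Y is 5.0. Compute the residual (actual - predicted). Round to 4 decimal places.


Predicted = 3.61 + -0.94 * 2 = 1.7300.
Residual = 5.0 - 1.7300 = 3.2700.

3.2700


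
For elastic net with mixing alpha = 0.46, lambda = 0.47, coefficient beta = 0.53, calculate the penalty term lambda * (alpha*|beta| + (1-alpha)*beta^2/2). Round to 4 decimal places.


alpha * |beta| = 0.46 * 0.53 = 0.2438.
(1-alpha) * beta^2/2 = 0.54 * 0.2809/2 = 0.0758.
Total = 0.47 * (0.2438 + 0.0758) = 0.1502.

0.1502


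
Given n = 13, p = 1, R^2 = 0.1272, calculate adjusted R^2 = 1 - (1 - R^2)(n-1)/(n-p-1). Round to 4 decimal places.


Adjusted R^2 = 1 - (1 - R^2) * (n-1)/(n-p-1).
(1 - R^2) = 0.8728.
(n-1)/(n-p-1) = 12/11.
(1 - R^2) * (n-1) = 0.8728 * 12 = 10.4736.
Divide by (n-p-1): 10.4736 / 11 = 0.9521.
Adj R^2 = 1 - 0.9521 = 0.0479.

0.0479


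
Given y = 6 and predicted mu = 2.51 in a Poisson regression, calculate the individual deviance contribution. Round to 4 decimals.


Compute y*ln(y/mu) = 6*ln(6/2.51) = 6*0.871477 = 5.228862.
y - mu = 3.49.
D = 2*(5.228862 - (3.49)) = 3.477724, which rounds to 3.4777.

3.4777


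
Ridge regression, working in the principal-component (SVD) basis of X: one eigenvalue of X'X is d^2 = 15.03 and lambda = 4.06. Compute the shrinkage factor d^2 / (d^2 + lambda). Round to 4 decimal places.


d^2 + lambda = 15.03 + 4.06 = 19.0900.
Shrinkage factor = 15.03/19.0900 = 0.7873.

0.7873


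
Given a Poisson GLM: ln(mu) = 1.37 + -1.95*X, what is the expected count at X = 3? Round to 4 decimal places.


Compute eta = 1.37 + -1.95 * 3 = -4.4800.
Apply inverse link: mu = e^-4.4800 = 0.0113.

0.0113


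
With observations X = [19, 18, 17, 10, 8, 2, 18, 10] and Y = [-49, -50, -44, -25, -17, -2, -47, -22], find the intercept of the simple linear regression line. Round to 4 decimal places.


Compute b1 = -2.9040 from the OLS formula.
With xbar = 12.7500 and ybar = -32.0000, the intercept is:
b0 = -32.0000 - -2.9040 * 12.7500 = 5.0254.

5.0254


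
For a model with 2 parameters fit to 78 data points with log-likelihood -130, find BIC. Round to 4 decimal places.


k * ln(n) = 2 * ln(78) = 2 * 4.356709 = 8.713418.
-2 * loglik = -2 * (-130) = 260.
BIC = 8.713418 + 260 = 268.713418, which rounds to 268.7134.

268.7134


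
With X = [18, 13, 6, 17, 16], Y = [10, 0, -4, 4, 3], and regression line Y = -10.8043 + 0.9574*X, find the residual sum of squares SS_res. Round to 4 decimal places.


Predicted values from Y = -10.8043 + 0.9574*X.
Residuals: [3.5711, -1.6419, 1.0599, -1.4715, -1.5141].
SSres = 21.0298.

21.0298


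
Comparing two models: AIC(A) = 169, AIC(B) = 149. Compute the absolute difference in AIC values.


|AIC_A - AIC_B| = |169 - 149| = 20.
Model B is preferred (lower AIC).

20


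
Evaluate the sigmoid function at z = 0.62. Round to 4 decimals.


exp(-0.6200) = 0.5379.
1 + exp(-z) = 1.5379.
sigmoid = 1/1.5379 = 0.6502.

0.6502


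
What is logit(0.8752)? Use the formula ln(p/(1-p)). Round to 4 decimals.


The odds are p/(1-p) = 0.8752 / 0.1248 = 7.0128.
logit(p) = ln(7.0128) = 1.9477.

1.9477


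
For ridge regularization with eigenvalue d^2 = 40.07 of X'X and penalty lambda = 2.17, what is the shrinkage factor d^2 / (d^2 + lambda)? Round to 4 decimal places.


d^2 + lambda = 40.07 + 2.17 = 42.2400.
Shrinkage factor = 40.07/42.2400 = 0.9486.

0.9486


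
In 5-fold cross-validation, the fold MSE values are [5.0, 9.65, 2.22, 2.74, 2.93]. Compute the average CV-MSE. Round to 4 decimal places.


Sum of fold MSEs = 22.5400.
Average = 22.5400 / 5 = 4.5080.

4.5080


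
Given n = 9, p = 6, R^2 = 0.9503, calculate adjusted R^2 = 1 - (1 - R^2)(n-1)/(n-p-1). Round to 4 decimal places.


Plug in: Adj R^2 = 1 - (1 - 0.9503) * 8/2.
= 1 - 0.0497 * 8/2
= 1 - 0.3976 / 2
= 1 - 0.1988 = 0.8012.

0.8012


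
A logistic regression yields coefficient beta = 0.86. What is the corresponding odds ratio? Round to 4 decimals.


Odds ratio = exp(beta) = exp(0.86).
= 2.3632.

2.3632


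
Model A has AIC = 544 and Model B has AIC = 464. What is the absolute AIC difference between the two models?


Compute |544 - 464| = 80.
Model B has the smaller AIC.

80


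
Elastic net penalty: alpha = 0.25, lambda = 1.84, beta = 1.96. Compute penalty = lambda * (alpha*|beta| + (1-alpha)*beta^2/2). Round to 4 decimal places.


L1 component = 0.25 * |1.96| = 0.4900.
L2 component = 0.75 * 1.96^2 / 2 = 1.4406.
Penalty = 1.84 * (0.4900 + 1.4406) = 1.84 * 1.9306 = 3.5523.

3.5523


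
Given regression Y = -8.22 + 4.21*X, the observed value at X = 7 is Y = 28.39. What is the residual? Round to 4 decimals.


Fitted value at X = 7 is yhat = -8.22 + 4.21*7 = 21.2500.
Residual = 28.39 - 21.2500 = 7.1400.

7.1400


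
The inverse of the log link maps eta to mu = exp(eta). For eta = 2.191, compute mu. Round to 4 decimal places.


mu = exp(eta) = exp(2.191).
= 8.9442.

8.9442


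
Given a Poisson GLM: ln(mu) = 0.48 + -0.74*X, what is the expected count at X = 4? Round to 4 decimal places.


Compute eta = 0.48 + -0.74 * 4 = -2.4800.
Apply inverse link: mu = e^-2.4800 = 0.0837.

0.0837


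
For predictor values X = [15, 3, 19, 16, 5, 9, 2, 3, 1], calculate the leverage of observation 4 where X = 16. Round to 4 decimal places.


Compute xbar = 8.1111 with n = 9 observations.
SXX = 378.8889.
Leverage = 1/9 + (16 - 8.1111)^2/378.8889 = 0.2754.

0.2754


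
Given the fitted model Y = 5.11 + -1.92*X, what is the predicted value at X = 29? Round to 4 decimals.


Substitute X = 29 into the equation:
Y = 5.11 + -1.92 * 29 = 5.11 + -55.6800 = -50.5700.

-50.5700


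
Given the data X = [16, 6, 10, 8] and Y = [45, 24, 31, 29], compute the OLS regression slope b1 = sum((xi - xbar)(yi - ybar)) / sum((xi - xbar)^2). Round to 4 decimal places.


The sample means are xbar = 10.0000 and ybar = 32.2500.
Compute S_xx = 56.0000 and S_xy = 116.0000.
Slope b1 = S_xy / S_xx = 116.0000 / 56.0000 = 2.0714.

2.0714


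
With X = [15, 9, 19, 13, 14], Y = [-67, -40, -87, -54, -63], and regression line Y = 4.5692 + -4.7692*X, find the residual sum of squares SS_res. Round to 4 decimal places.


Compute predicted values, then residuals = yi - yhat_i.
Residuals: [-0.0312, -1.6464, -0.9544, 3.4304, -0.8004].
SSres = sum(residual^2) = 16.0308.

16.0308


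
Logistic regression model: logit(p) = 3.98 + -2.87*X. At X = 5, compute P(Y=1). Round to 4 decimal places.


z = 3.98 + -2.87 * 5 = -10.3700.
Sigmoid: P = 1 / (1 + exp(10.3700)) = 0.0000.

0.0000


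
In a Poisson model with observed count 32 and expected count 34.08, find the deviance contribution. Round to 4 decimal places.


First: ln(32/34.08) = -0.062975.
Then: 32 * -0.062975 = -2.015200.
y - mu = 32 - 34.08 = -2.08.
D = 2(-2.015200 - -2.08) = 0.129600, which rounds to 0.1296.

0.1296


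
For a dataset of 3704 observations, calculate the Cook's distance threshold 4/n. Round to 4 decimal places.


Using the rule of thumb:
Threshold = 4 / 3704 = 0.0011.

0.0011


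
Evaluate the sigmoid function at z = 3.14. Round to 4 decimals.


exp(-3.1400) = 0.0433.
1 + exp(-z) = 1.0433.
sigmoid = 1/1.0433 = 0.9585.

0.9585


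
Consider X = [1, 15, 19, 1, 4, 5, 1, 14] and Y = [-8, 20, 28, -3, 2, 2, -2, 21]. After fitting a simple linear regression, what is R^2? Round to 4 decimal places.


The fitted line is Y = -6.0838 + 1.8112*X.
SSres = 26.5931, SStot = 1260.0000.
R^2 = 1 - SSres/SStot = 0.9789.

0.9789


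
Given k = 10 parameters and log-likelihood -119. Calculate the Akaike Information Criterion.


AIC = 2*10 - 2*(-119).
= 20 + 238 = 258.

258


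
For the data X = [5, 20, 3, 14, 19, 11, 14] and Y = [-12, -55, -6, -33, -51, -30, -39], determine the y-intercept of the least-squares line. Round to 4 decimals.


The slope is b1 = -2.8176.
Sample means are xbar = 12.2857 and ybar = -32.2857.
Intercept: b0 = -32.2857 - (-2.8176)(12.2857) = 2.3307.

2.3307


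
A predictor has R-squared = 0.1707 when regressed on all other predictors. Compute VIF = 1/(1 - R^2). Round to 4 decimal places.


Using VIF = 1/(1 - R^2_j):
1 - 0.1707 = 0.8293.
VIF = 1.2058.

1.2058


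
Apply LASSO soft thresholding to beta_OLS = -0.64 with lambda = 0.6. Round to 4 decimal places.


Check: |-0.64| = 0.64 vs lambda = 0.6.
Since |beta| > lambda, coefficient = sign(beta)*(|beta| - lambda) = -0.0400.
Soft-thresholded coefficient = -0.0400.

-0.0400


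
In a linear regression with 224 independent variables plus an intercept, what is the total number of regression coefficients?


Total coefficients = number of predictors + 1 (for the intercept).
= 224 + 1 = 225.

225


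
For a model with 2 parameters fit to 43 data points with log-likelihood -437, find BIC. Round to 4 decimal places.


k * ln(n) = 2 * ln(43) = 2 * 3.761200 = 7.522400.
-2 * loglik = -2 * (-437) = 874.
BIC = 7.522400 + 874 = 881.522400, which rounds to 881.5224.

881.5224


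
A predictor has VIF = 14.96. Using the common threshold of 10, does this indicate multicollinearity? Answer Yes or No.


The threshold is 10.
VIF = 14.96 is >= 10.
Multicollinearity indication: Yes.

Yes


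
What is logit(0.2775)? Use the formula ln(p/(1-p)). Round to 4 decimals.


The odds are p/(1-p) = 0.2775 / 0.7225 = 0.3841.
logit(p) = ln(0.3841) = -0.9569.

-0.9569


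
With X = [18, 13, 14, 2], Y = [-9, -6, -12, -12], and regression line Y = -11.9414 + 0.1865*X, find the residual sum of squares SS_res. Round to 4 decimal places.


Compute predicted values, then residuals = yi - yhat_i.
Residuals: [-0.4156, 3.5169, -2.6696, -0.4316].
SSres = sum(residual^2) = 19.8544.

19.8544


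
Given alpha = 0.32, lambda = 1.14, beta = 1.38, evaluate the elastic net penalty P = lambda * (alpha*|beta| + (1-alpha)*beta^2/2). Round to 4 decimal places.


alpha * |beta| = 0.32 * 1.38 = 0.4416.
(1-alpha) * beta^2/2 = 0.68 * 1.9044/2 = 0.6475.
Total = 1.14 * (0.4416 + 0.6475) = 1.2416.

1.2416


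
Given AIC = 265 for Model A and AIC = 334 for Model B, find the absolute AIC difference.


|AIC_A - AIC_B| = |265 - 334| = 69.
Model A is preferred (lower AIC).

69


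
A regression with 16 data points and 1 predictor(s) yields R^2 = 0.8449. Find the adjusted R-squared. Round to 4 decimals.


Adjusted R^2 = 1 - (1 - R^2) * (n-1)/(n-p-1).
(1 - R^2) = 0.1551.
(n-1)/(n-p-1) = 15/14.
(1 - R^2) * (n-1) = 0.1551 * 15 = 2.3265.
Divide by (n-p-1): 2.3265 / 14 = 0.1662.
Adj R^2 = 1 - 0.1662 = 0.8338.

0.8338


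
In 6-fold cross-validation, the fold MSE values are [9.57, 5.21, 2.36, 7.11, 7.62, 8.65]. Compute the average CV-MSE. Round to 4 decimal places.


Sum of fold MSEs = 40.5200.
Average = 40.5200 / 6 = 6.7533.

6.7533


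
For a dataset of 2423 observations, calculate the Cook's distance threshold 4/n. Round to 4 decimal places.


Using the rule of thumb:
Threshold = 4 / 2423 = 0.0017.

0.0017


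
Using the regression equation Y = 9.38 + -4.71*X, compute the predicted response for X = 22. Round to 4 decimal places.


Plug X = 22 into Y = 9.38 + -4.71*X:
Y = 9.38 + -103.6200 = -94.2400.

-94.2400


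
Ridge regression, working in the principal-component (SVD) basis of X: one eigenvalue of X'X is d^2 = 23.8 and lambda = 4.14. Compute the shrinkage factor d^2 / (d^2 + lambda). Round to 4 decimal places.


Denominator = d^2 + lambda = 23.8 + 4.14 = 27.9400.
Shrinkage = 23.8 / 27.9400 = 0.8518.

0.8518


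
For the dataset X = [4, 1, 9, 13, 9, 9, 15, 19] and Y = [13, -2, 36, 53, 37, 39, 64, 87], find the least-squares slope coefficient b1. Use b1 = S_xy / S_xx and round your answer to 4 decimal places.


First compute the means: xbar = 9.8750, ybar = 40.8750.
Then S_xx = sum((xi - xbar)^2) = 234.8750.
S_xy = sum((xi - xbar)(yi - ybar)) = 1130.8750.
b1 = S_xy / S_xx = 1130.8750 / 234.8750 = 4.8148.

4.8148


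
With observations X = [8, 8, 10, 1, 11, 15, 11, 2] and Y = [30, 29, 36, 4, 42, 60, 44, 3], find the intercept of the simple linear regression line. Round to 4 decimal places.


Compute b1 = 4.1286 from the OLS formula.
With xbar = 8.2500 and ybar = 31.0000, the intercept is:
b0 = 31.0000 - 4.1286 * 8.2500 = -3.0611.

-3.0611


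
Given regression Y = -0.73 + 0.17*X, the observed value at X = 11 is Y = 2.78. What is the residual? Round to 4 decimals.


Fitted value at X = 11 is yhat = -0.73 + 0.17*11 = 1.1400.
Residual = 2.78 - 1.1400 = 1.6400.

1.6400


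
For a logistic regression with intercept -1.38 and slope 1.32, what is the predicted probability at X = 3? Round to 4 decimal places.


Compute z = -1.38 + (1.32)(3) = 2.5800.
exp(-z) = 0.0758.
P = 1/(1 + 0.0758) = 0.9296.

0.9296


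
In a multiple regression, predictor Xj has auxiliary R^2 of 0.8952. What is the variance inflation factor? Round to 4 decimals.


VIF = 1 / (1 - 0.8952).
= 1 / 0.1048 = 9.5420.

9.5420


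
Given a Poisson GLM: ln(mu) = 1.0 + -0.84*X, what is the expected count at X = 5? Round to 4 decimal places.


eta = 1.0 + -0.84 * 5 = -3.2000.
mu = exp(-3.2000) = 0.0408.

0.0408


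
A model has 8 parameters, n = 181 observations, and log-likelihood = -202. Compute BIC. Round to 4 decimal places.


ln(181) = 5.198497.
k * ln(n) = 8 * 5.198497 = 41.587976.
-2L = 404.
BIC = 41.587976 + 404 = 445.587976, which rounds to 445.5880.

445.5880


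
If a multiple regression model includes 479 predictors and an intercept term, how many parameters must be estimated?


Including the intercept, the model has 479 predictor coefficients + 1 intercept.
Total = 480.

480


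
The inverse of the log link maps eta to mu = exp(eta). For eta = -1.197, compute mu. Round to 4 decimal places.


Apply the inverse link:
mu = e^-1.197 = 0.3021.

0.3021


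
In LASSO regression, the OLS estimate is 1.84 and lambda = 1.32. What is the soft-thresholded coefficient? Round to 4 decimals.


|beta_OLS| = 1.84.
lambda = 1.32.
Since |beta| > lambda, coefficient = sign(beta)*(|beta| - lambda) = 0.5200.
Result = 0.5200.

0.5200


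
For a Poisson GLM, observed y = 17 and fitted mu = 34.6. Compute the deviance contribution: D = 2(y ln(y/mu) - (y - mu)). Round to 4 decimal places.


y/mu = 17/34.6 = 0.491329 (approx.), and ln(17/34.6) = -0.710640.
y * ln(y/mu) = 17 * -0.710640 = -12.080880.
y - mu = -17.6.
D = 2 * (-12.080880 - -17.6) = 11.038240, which rounds to 11.0382.

11.0382


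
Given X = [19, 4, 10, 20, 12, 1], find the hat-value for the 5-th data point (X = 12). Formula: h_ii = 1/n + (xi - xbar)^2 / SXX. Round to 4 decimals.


Compute xbar = 11.0000 with n = 6 observations.
SXX = 296.0000.
Leverage = 1/6 + (12 - 11.0000)^2/296.0000 = 0.1700.

0.1700


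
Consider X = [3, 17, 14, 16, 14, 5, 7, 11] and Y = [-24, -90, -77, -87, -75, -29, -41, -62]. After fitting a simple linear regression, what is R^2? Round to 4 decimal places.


After computing the OLS fit (b0=-6.9615, b1=-4.9346):
SSres = 16.6658, SStot = 4761.8750.
R^2 = 1 - 16.6658/4761.8750 = 0.9965.

0.9965


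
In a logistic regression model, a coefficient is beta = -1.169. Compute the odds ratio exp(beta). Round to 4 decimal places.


The odds ratio is computed as:
OR = e^(-1.169) = 0.3107.

0.3107


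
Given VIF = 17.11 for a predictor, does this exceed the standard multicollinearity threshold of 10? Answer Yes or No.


Check: VIF = 17.11 vs threshold = 10.
Since 17.11 >= 10, the answer is Yes.

Yes


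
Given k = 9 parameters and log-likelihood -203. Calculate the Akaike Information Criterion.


Compute:
2k = 2*9 = 18.
-2*loglik = -2*(-203) = 406.
AIC = 18 + 406 = 424.

424


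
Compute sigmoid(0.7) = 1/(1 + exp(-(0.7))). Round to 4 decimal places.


exp(-0.7000) = 0.4966.
1 + exp(-z) = 1.4966.
sigmoid = 1/1.4966 = 0.6682.

0.6682


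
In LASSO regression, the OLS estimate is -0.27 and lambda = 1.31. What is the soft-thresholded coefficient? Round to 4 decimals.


Absolute value: |-0.27| = 0.27.
Compare to lambda = 1.31.
Since |beta| <= lambda, the coefficient is set to 0.

0.0000


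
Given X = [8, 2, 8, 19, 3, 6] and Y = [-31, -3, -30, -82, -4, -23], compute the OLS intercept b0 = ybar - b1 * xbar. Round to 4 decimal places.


First find the slope: b1 = -4.7248.
Means: xbar = 7.6667, ybar = -28.8333.
b0 = ybar - b1 * xbar = -28.8333 - -4.7248 * 7.6667 = 7.3903.

7.3903


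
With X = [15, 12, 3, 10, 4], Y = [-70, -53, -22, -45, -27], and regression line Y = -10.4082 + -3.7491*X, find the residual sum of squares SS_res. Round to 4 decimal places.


For each point, residual = actual - predicted.
Residuals: [-3.3553, 2.3974, -0.3445, 2.8992, -1.5954].
Sum of squared residuals = 28.0749.

28.0749


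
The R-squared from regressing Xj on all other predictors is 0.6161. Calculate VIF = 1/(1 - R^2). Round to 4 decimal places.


VIF = 1 / (1 - 0.6161).
= 1 / 0.3839 = 2.6048.

2.6048


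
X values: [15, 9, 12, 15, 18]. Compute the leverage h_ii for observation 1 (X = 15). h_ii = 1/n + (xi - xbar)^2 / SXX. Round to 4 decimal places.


n = 5, xbar = 13.8000.
SXX = sum((xi - xbar)^2) = 46.8000.
h = 1/5 + (15 - 13.8000)^2 / 46.8000 = 0.2308.

0.2308


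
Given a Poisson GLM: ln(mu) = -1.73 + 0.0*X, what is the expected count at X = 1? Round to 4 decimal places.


eta = -1.73 + 0.0 * 1 = -1.7300.
mu = exp(-1.7300) = 0.1773.

0.1773


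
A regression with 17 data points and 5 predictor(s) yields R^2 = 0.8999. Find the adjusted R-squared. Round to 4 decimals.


Adjusted R^2 = 1 - (1 - R^2) * (n-1)/(n-p-1).
(1 - R^2) = 0.1001.
(n-1)/(n-p-1) = 16/11.
(1 - R^2) * (n-1) = 0.1001 * 16 = 1.6016.
Divide by (n-p-1): 1.6016 / 11 = 0.1456.
Adj R^2 = 1 - 0.1456 = 0.8544.

0.8544


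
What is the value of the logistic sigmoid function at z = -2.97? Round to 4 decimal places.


Compute exp(2.9700) = 19.4919.
Sigmoid = 1 / (1 + 19.4919) = 1 / 20.4919 = 0.0488.

0.0488


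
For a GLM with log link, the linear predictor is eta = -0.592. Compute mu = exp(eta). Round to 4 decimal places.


The inverse log link gives:
mu = exp(-0.592) = 0.5532.

0.5532


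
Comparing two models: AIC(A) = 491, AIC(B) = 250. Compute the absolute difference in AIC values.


Compute |491 - 250| = 241.
Model B has the smaller AIC.

241


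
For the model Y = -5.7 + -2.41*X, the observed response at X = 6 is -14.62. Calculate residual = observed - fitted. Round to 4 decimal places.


Predicted = -5.7 + -2.41 * 6 = -20.1600.
Residual = -14.62 - -20.1600 = 5.5400.

5.5400


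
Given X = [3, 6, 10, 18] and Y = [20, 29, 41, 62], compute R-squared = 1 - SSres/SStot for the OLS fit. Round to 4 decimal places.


The fitted line is Y = 12.1657 + 2.7929*X.
SSres = 1.3136, SStot = 990.0000.
R^2 = 1 - SSres/SStot = 0.9987.

0.9987


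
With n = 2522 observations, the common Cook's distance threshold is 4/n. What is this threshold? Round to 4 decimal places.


Cook's distance cutoff = 4/n = 4/2522.
= 0.0016.

0.0016


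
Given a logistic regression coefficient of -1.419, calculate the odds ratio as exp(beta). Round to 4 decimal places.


Odds ratio = exp(beta) = exp(-1.419).
= 0.2420.

0.2420


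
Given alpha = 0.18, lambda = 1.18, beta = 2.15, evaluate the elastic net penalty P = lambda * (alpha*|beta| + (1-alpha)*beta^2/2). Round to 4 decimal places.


alpha * |beta| = 0.18 * 2.15 = 0.3870.
(1-alpha) * beta^2/2 = 0.82 * 4.6225/2 = 1.8952.
Total = 1.18 * (0.3870 + 1.8952) = 2.6930.

2.6930


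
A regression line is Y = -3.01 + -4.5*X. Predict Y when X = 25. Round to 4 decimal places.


Plug X = 25 into Y = -3.01 + -4.5*X:
Y = -3.01 + -112.5000 = -115.5100.

-115.5100


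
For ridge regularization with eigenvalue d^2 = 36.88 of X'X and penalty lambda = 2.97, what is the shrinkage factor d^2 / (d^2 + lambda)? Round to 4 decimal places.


d^2 + lambda = 36.88 + 2.97 = 39.8500.
Shrinkage factor = 36.88/39.8500 = 0.9255.

0.9255


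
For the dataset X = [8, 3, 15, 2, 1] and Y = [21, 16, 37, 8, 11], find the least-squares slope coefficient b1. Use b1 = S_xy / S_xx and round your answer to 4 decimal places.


The sample means are xbar = 5.8000 and ybar = 18.6000.
Compute S_xx = 134.8000 and S_xy = 258.6000.
Slope b1 = S_xy / S_xx = 258.6000 / 134.8000 = 1.9184.

1.9184


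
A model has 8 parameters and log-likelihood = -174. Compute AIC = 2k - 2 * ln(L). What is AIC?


AIC = 2*8 - 2*(-174).
= 16 + 348 = 364.

364


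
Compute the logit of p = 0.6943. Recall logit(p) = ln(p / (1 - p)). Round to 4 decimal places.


Compute the odds: 0.6943/0.3057 = 2.2712.
Take the natural log: ln(2.2712) = 0.8203.

0.8203


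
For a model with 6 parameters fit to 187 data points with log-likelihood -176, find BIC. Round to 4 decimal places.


Compute k*ln(n) = 6*ln(187) = 6*5.231109 = 31.386654.
Then -2*loglik = 352.
BIC = 31.386654 + 352 = 383.386654, which rounds to 383.3867.

383.3867


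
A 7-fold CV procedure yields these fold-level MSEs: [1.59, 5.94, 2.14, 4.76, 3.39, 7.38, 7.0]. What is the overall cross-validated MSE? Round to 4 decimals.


Add all fold MSEs: 32.2000.
Divide by k = 7: 32.2000/7 = 4.6000.

4.6000


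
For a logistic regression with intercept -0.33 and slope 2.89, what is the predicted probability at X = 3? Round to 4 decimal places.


z = -0.33 + 2.89 * 3 = 8.3400.
Sigmoid: P = 1 / (1 + exp(-8.3400)) = 0.9998.

0.9998


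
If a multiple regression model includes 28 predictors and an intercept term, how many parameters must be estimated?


Each predictor gets one coefficient, plus one intercept.
Total parameters = 28 + 1 = 29.

29


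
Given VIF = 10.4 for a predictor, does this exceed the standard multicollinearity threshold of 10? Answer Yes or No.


Compare VIF = 10.4 to the threshold of 10.
10.4 >= 10, so the answer is Yes.

Yes


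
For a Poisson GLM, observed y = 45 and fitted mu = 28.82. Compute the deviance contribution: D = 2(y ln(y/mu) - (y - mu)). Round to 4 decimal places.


Compute y*ln(y/mu) = 45*ln(45/28.82) = 45*0.445593 = 20.051685.
y - mu = 16.18.
D = 2*(20.051685 - (16.18)) = 7.743370, which rounds to 7.7434.

7.7434


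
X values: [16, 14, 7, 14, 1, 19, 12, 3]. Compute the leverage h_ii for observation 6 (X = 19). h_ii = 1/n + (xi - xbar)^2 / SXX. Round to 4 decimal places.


Mean of X: xbar = 10.7500.
SXX = 287.5000.
For X = 19: h = 1/8 + (19 - 10.7500)^2/287.5000 = 0.3617.

0.3617


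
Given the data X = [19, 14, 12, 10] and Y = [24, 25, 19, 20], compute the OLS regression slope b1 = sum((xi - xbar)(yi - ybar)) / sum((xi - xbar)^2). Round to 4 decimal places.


Calculate xbar = 13.7500, ybar = 22.0000.
S_xx = 44.7500, S_xy = 24.0000.
Using b1 = S_xy / S_xx = 24.0000 / 44.7500, we get b1 = 0.5363.

0.5363


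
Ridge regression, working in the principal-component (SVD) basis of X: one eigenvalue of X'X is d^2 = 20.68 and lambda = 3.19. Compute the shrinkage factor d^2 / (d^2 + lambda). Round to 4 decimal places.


Compute the denominator: 20.68 + 3.19 = 23.8700.
Shrinkage factor = 20.68 / 23.8700 = 0.8664.

0.8664


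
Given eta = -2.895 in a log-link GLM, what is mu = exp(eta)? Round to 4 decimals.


mu = exp(eta) = exp(-2.895).
= 0.0553.

0.0553


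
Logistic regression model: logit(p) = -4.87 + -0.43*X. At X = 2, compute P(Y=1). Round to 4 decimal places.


Compute z = -4.87 + (-0.43)(2) = -5.7300.
exp(-z) = 307.9693.
P = 1/(1 + 307.9693) = 0.0032.

0.0032


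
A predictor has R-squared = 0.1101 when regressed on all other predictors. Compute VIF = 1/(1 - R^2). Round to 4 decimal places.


Denominator: 1 - 0.1101 = 0.8899.
VIF = 1 / 0.8899 = 1.1237.

1.1237


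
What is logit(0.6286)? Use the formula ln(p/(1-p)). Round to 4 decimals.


Compute the odds: 0.6286/0.3714 = 1.6925.
Take the natural log: ln(1.6925) = 0.5262.

0.5262


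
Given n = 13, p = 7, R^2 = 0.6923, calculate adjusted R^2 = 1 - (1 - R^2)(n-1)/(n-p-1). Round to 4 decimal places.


Plug in: Adj R^2 = 1 - (1 - 0.6923) * 12/5.
= 1 - 0.3077 * 12/5
= 1 - 3.6924 / 5
= 1 - 0.7385 = 0.2615.

0.2615


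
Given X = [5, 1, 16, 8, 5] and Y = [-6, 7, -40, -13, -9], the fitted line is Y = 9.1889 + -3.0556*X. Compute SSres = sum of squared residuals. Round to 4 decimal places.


For each point, residual = actual - predicted.
Residuals: [0.0891, 0.8667, -0.2993, 2.2559, -2.9109].
Sum of squared residuals = 14.4111.

14.4111


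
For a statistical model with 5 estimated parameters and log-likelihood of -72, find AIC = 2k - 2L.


AIC = 2k - 2*loglik = 2(5) - 2(-72).
= 10 + 144 = 154.

154


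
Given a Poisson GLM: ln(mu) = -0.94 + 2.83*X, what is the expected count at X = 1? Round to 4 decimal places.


eta = -0.94 + 2.83 * 1 = 1.8900.
mu = exp(1.8900) = 6.6194.

6.6194


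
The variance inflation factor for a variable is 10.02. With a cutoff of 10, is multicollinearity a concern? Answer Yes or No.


The threshold is 10.
VIF = 10.02 is >= 10.
Multicollinearity indication: Yes.

Yes


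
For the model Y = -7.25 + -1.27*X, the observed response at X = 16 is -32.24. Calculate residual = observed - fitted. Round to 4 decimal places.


Fitted value at X = 16 is yhat = -7.25 + -1.27*16 = -27.5700.
Residual = -32.24 - -27.5700 = -4.6700.

-4.6700


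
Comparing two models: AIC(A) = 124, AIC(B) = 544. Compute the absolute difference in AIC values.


Compute |124 - 544| = 420.
Model A has the smaller AIC.

420


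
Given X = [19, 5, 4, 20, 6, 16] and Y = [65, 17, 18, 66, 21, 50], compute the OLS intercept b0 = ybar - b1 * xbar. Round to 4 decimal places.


Compute b1 = 3.1478 from the OLS formula.
With xbar = 11.6667 and ybar = 39.5000, the intercept is:
b0 = 39.5000 - 3.1478 * 11.6667 = 2.7752.

2.7752


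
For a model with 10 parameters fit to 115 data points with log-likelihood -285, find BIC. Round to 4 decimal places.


Compute k*ln(n) = 10*ln(115) = 10*4.744932 = 47.449320.
Then -2*loglik = 570.
BIC = 47.449320 + 570 = 617.449320, which rounds to 617.4493.

617.4493


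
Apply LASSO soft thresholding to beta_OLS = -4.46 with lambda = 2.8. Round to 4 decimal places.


Absolute value: |-4.46| = 4.46.
Compare to lambda = 2.8.
Since |beta| > lambda, coefficient = sign(beta)*(|beta| - lambda) = -1.6600.

-1.6600


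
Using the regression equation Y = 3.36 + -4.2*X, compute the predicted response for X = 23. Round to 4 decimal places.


Substitute X = 23 into the equation:
Y = 3.36 + -4.2 * 23 = 3.36 + -96.6000 = -93.2400.

-93.2400


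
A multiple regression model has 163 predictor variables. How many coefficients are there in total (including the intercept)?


Each predictor gets one coefficient, plus one intercept.
Total parameters = 163 + 1 = 164.

164


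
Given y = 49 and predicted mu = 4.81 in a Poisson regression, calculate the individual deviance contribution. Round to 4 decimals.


First: ln(49/4.81) = 2.321123.
Then: 49 * 2.321123 = 113.735027.
y - mu = 49 - 4.81 = 44.19.
D = 2(113.735027 - 44.19) = 139.090054, which rounds to 139.0901.

139.0901


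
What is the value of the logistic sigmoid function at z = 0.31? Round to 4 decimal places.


exp(-0.3100) = 0.7334.
1 + exp(-z) = 1.7334.
sigmoid = 1/1.7334 = 0.5769.

0.5769


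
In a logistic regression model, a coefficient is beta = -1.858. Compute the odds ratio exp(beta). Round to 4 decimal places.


The odds ratio is computed as:
OR = e^(-1.858) = 0.1560.

0.1560


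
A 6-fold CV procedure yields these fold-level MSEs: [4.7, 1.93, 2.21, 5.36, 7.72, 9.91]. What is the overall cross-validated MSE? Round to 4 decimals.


Sum of fold MSEs = 31.8300.
Average = 31.8300 / 6 = 5.3050.

5.3050


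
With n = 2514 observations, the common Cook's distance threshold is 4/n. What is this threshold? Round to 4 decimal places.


The threshold is 4/n.
4/2514 = 0.0016.

0.0016


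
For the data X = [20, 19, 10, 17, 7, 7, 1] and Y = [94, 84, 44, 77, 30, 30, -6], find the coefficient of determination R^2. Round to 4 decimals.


Fit the OLS line: b0 = -7.2695, b1 = 4.9863.
SSres = 41.6554.
SStot = 7791.7143.
R^2 = 1 - 41.6554/7791.7143 = 0.9947.

0.9947


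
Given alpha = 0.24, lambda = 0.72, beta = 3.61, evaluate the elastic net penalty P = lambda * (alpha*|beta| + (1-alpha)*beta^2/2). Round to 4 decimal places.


alpha * |beta| = 0.24 * 3.61 = 0.8664.
(1-alpha) * beta^2/2 = 0.76 * 13.0321/2 = 4.9522.
Total = 0.72 * (0.8664 + 4.9522) = 4.1894.

4.1894


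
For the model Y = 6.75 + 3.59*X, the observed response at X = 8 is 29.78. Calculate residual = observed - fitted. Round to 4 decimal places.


Compute yhat = 6.75 + (3.59)(8) = 35.4700.
Residual = actual - predicted = 29.78 - 35.4700 = -5.6900.

-5.6900


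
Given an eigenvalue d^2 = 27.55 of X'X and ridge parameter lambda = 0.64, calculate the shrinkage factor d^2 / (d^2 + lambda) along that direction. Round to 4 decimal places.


Compute the denominator: 27.55 + 0.64 = 28.1900.
Shrinkage factor = 27.55 / 28.1900 = 0.9773.

0.9773


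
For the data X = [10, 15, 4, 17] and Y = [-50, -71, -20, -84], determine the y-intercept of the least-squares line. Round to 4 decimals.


Compute b1 = -4.8069 from the OLS formula.
With xbar = 11.5000 and ybar = -56.2500, the intercept is:
b0 = -56.2500 - -4.8069 * 11.5000 = -0.9703.

-0.9703


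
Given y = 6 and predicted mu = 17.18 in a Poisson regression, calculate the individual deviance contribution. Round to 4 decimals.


First: ln(6/17.18) = -1.051986.
Then: 6 * -1.051986 = -6.311916.
y - mu = 6 - 17.18 = -11.18.
D = 2(-6.311916 - -11.18) = 9.736168, which rounds to 9.7362.

9.7362


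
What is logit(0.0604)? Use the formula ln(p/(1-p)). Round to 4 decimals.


The odds are p/(1-p) = 0.0604 / 0.9396 = 0.0643.
logit(p) = ln(0.0643) = -2.7445.

-2.7445


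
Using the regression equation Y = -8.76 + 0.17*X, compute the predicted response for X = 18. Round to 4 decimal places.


Predicted value:
Y = -8.76 + (0.17)(18) = -8.76 + 3.0600 = -5.7000.

-5.7000


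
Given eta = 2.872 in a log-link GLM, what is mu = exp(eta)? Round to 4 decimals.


mu = exp(eta) = exp(2.872).
= 17.6723.

17.6723


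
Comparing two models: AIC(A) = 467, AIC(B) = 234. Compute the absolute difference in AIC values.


Compute |467 - 234| = 233.
Model B has the smaller AIC.

233


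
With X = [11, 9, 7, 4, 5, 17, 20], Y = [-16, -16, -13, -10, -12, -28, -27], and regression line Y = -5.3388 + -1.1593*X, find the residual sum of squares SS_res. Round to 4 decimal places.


Predicted values from Y = -5.3388 + -1.1593*X.
Residuals: [2.0911, -0.2275, 0.4539, -0.0240, -0.8647, -2.9531, 1.5248].
SSres = 16.4246.

16.4246


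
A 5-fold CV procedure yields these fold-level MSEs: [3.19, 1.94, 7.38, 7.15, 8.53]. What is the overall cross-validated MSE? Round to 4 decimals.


Add all fold MSEs: 28.1900.
Divide by k = 5: 28.1900/5 = 5.6380.

5.6380


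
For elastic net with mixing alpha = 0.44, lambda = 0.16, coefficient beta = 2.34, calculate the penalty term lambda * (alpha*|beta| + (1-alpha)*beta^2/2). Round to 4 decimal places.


L1 component = 0.44 * |2.34| = 1.0296.
L2 component = 0.56 * 2.34^2 / 2 = 1.5332.
Penalty = 0.16 * (1.0296 + 1.5332) = 0.16 * 2.5628 = 0.4100.

0.4100


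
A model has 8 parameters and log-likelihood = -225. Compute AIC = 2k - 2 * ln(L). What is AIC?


AIC = 2k - 2*loglik = 2(8) - 2(-225).
= 16 + 450 = 466.

466


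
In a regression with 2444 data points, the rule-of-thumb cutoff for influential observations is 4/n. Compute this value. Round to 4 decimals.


The threshold is 4/n.
4/2444 = 0.0016.

0.0016


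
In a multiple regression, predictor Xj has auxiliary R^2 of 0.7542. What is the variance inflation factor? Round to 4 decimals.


Denominator: 1 - 0.7542 = 0.2458.
VIF = 1 / 0.2458 = 4.0683.

4.0683


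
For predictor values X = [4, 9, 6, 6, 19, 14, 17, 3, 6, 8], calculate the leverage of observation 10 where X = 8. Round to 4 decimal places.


Mean of X: xbar = 9.2000.
SXX = 277.6000.
For X = 8: h = 1/10 + (8 - 9.2000)^2/277.6000 = 0.1052.

0.1052


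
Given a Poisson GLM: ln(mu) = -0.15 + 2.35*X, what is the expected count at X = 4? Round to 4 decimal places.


eta = -0.15 + 2.35 * 4 = 9.2500.
mu = exp(9.2500) = 10404.5657.

10404.5657


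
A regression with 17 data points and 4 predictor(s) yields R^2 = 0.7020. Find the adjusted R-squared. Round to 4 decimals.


Adjusted R^2 = 1 - (1 - R^2) * (n-1)/(n-p-1).
(1 - R^2) = 0.2980.
(n-1)/(n-p-1) = 16/12.
(1 - R^2) * (n-1) = 0.2980 * 16 = 4.7680.
Divide by (n-p-1): 4.7680 / 12 = 0.3973.
Adj R^2 = 1 - 0.3973 = 0.6027.

0.6027


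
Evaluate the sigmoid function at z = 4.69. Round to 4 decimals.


exp(-4.6900) = 0.0092.
1 + exp(-z) = 1.0092.
sigmoid = 1/1.0092 = 0.9909.

0.9909


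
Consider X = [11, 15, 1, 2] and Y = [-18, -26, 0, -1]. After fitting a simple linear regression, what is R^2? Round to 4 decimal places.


Fit the OLS line: b0 = 2.3357, b1 = -1.8739.
SSres = 0.5115.
SStot = 494.7500.
R^2 = 1 - 0.5115/494.7500 = 0.9990.

0.9990


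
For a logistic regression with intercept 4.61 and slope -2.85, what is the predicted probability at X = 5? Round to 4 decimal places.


Linear predictor: z = 4.61 + -2.85 * 5 = -9.6400.
P = 1/(1 + exp(9.6400)) = 1/(1 + 15367.3437) = 0.0001.

0.0001


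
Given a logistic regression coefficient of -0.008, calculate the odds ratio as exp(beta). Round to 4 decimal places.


exp(-0.008) = 0.9920.
So the odds ratio is 0.9920.

0.9920


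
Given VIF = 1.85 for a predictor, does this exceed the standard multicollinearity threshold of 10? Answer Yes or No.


Compare VIF = 1.85 to the threshold of 10.
1.85 < 10, so the answer is No.

No


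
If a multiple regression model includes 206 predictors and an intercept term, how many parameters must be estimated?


Including the intercept, the model has 206 predictor coefficients + 1 intercept.
Total = 207.

207


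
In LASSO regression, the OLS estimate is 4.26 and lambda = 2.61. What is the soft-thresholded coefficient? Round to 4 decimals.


Absolute value: |4.26| = 4.26.
Compare to lambda = 2.61.
Since |beta| > lambda, coefficient = sign(beta)*(|beta| - lambda) = 1.6500.

1.6500


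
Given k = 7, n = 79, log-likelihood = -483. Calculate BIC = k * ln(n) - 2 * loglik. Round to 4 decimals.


Compute k*ln(n) = 7*ln(79) = 7*4.369448 = 30.586136.
Then -2*loglik = 966.
BIC = 30.586136 + 966 = 996.586136, which rounds to 996.5861.

996.5861


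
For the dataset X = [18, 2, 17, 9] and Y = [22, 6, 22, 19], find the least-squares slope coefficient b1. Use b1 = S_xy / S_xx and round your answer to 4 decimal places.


Calculate xbar = 11.5000, ybar = 17.2500.
S_xx = 169.0000, S_xy = 159.5000.
Using b1 = S_xy / S_xx = 159.5000 / 169.0000, we get b1 = 0.9438.

0.9438


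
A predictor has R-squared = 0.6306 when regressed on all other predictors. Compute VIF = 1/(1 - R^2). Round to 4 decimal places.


Using VIF = 1/(1 - R^2_j):
1 - 0.6306 = 0.3694.
VIF = 2.7071.

2.7071


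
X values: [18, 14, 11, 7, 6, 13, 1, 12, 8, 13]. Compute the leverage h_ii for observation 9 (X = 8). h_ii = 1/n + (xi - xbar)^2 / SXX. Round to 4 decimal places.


Mean of X: xbar = 10.3000.
SXX = 212.1000.
For X = 8: h = 1/10 + (8 - 10.3000)^2/212.1000 = 0.1249.

0.1249


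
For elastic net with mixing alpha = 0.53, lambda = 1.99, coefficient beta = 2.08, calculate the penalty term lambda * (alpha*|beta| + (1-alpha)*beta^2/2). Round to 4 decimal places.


L1 component = 0.53 * |2.08| = 1.1024.
L2 component = 0.47 * 2.08^2 / 2 = 1.0167.
Penalty = 1.99 * (1.1024 + 1.0167) = 1.99 * 2.1191 = 4.2170.

4.2170


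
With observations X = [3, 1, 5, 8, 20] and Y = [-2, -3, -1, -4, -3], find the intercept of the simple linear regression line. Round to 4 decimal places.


First find the slope: b1 = -0.0435.
Means: xbar = 7.4000, ybar = -2.6000.
b0 = ybar - b1 * xbar = -2.6000 - -0.0435 * 7.4000 = -2.2780.

-2.2780


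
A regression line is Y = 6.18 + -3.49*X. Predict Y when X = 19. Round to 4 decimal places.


Predicted value:
Y = 6.18 + (-3.49)(19) = 6.18 + -66.3100 = -60.1300.

-60.1300


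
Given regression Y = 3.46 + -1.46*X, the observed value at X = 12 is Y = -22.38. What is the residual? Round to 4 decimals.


Fitted value at X = 12 is yhat = 3.46 + -1.46*12 = -14.0600.
Residual = -22.38 - -14.0600 = -8.3200.

-8.3200


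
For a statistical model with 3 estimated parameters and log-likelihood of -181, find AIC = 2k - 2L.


Compute:
2k = 2*3 = 6.
-2*loglik = -2*(-181) = 362.
AIC = 6 + 362 = 368.

368


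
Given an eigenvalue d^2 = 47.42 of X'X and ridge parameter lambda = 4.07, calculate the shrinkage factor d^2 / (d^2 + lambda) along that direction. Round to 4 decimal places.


d^2 + lambda = 47.42 + 4.07 = 51.4900.
Shrinkage factor = 47.42/51.4900 = 0.9210.

0.9210


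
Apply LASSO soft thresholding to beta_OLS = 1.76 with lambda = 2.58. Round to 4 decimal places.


Check: |1.76| = 1.76 vs lambda = 2.58.
Since |beta| <= lambda, the coefficient is set to 0.
Soft-thresholded coefficient = 0.0000.

0.0000


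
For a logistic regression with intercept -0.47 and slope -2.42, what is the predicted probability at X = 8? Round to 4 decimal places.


Linear predictor: z = -0.47 + -2.42 * 8 = -19.8300.
P = 1/(1 + exp(19.8300)) = 1/(1 + 409316805.6043) = 0.0000.

0.0000


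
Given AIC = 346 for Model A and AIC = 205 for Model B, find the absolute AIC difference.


|AIC_A - AIC_B| = |346 - 205| = 141.
Model B is preferred (lower AIC).

141


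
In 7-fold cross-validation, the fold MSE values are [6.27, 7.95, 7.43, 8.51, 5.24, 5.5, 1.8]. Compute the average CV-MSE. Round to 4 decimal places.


Add all fold MSEs: 42.7000.
Divide by k = 7: 42.7000/7 = 6.1000.

6.1000


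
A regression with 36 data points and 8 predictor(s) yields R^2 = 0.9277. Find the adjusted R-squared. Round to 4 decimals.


Using the formula:
(1 - 0.9277) = 0.0723.
Multiply by 35/27: 0.0723 * 35 = 2.5305, then 2.5305 / 27 = 0.0937.
Adj R^2 = 1 - 0.0937 = 0.9063.

0.9063


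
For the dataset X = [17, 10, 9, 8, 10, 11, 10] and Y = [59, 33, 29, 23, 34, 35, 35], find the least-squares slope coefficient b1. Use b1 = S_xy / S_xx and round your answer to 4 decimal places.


First compute the means: xbar = 10.7143, ybar = 35.4286.
Then S_xx = sum((xi - xbar)^2) = 51.4286.
S_xy = sum((xi - xbar)(yi - ybar)) = 195.8571.
b1 = S_xy / S_xx = 195.8571 / 51.4286 = 3.8083.

3.8083
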